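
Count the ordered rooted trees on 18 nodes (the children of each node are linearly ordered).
C_17 = 129644790

These ordered rooted trees are counted by the Catalan number C_n = (1/(n + 1)) · C(2n, n). For n = 17: C_17 = (1/18) · C(34, 17) = 2333606220/18 = 129644790.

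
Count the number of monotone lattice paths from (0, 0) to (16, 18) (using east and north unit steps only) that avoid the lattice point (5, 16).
Number of paths = 2202374208

Total paths from (0, 0) to (16, 18): C(34, 16) = 2203961430. Paths through (5, 16): (paths (0, 0) → (5, 16)) × (paths (5, 16) → (16, 18)) = C(21, 5) · C(13, 11) = 20349 · 78 = 1587222. Avoidance count = 2203961430 − 1587222 = 2202374208.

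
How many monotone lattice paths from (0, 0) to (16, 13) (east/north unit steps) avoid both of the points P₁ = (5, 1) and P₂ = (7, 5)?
Number of paths = 42685827

Inclusion–exclusion. Total paths: C(29, 16) = 67863915. Through P₁: C(6, 5)·C(23, 11) = 8112468. Through P₂: C(12, 7)·C(17, 9) = 19253520. Since P₁ is strictly southwest of P₂, a monotone path through both must visit P₁ then P₂; paths through both = C(6, 5)·C(6, 2)·C(17, 9) = 2187900. Avoid both = 67863915 − 8112468 − 19253520 + 2187900 = 42685827.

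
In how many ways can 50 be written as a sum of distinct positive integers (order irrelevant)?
q(50) = 3658

A partition into distinct parts is a strictly decreasing sequence summing to n. The recurrence d(n, m) = d(n, m−1) + d(n−m, m−1) (use part m at most once) with q(n) = d(n, n) gives q(50) = 3658. (Euler's theorem: # distinct-part partitions = # odd-part partitions.)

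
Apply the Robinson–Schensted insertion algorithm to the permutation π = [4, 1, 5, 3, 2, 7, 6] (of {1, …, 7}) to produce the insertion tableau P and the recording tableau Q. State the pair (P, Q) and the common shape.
P = [1, 2, 6] / [3, 5, 7] / [4];  Q = [1, 3, 6] / [2, 4, 7] / [5];  common shape = (3, 3, 1)

Row-insert the values π_1, π_2, … into P one at a time, bumping the leftmost entry strictly greater than the inserted value down to the next row. The recording tableau Q records, in position (i, j), the step at which that cell was added to P.
  Insert 4 (step 1): P = [4];  Q = [1]
  Insert 1 (step 2): P = [1] / [4];  Q = [1] / [2]
  Insert 5 (step 3): P = [1, 5] / [4];  Q = [1, 3] / [2]
  Insert 3 (step 4): P = [1, 3] / [4, 5];  Q = [1, 3] / [2, 4]
  Insert 2 (step 5): P = [1, 2] / [3, 5] / [4];  Q = [1, 3] / [2, 4] / [5]
  Insert 7 (step 6): P = [1, 2, 7] / [3, 5] / [4];  Q = [1, 3, 6] / [2, 4] / [5]
  Insert 6 (step 7): P = [1, 2, 6] / [3, 5, 7] / [4];  Q = [1, 3, 6] / [2, 4, 7] / [5]
Final shape: (3, 3, 1).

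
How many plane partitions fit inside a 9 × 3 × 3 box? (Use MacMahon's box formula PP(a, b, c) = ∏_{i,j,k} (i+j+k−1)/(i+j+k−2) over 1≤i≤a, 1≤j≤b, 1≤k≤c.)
PP(9, 3, 3) = 572572

Evaluate the triple product over i = 1..9, j = 1..3, k = 1..3. The factors are (2/1) · (3/2) · (4/3) · (3/2) · (4/3) · (5/4) · (4/3) · (5/4) · … (81 factors total). The numerators and denominators telescope so the product is an integer; carrying out the multiplication exactly gives PP(9, 3, 3) = 572572.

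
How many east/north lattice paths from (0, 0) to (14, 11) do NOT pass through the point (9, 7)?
Number of paths = 3015960

Total paths from (0, 0) to (14, 11): C(25, 14) = 4457400. Paths through (9, 7): (paths (0, 0) → (9, 7)) × (paths (9, 7) → (14, 11)) = C(16, 9) · C(9, 5) = 11440 · 126 = 1441440. Avoidance count = 4457400 − 1441440 = 3015960.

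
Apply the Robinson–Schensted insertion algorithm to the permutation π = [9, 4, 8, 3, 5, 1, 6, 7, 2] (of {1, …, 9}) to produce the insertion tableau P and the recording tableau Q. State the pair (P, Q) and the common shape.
P = [1, 2, 6, 7] / [3, 5] / [4, 8] / [9];  Q = [1, 3, 7, 8] / [2, 5] / [4, 9] / [6];  common shape = (4, 2, 2, 1)

Row-insert the values π_1, π_2, … into P one at a time, bumping the leftmost entry strictly greater than the inserted value down to the next row. The recording tableau Q records, in position (i, j), the step at which that cell was added to P.
  Insert 9 (step 1): P = [9];  Q = [1]
  Insert 4 (step 2): P = [4] / [9];  Q = [1] / [2]
  Insert 8 (step 3): P = [4, 8] / [9];  Q = [1, 3] / [2]
  Insert 3 (step 4): P = [3, 8] / [4] / [9];  Q = [1, 3] / [2] / [4]
  Insert 5 (step 5): P = [3, 5] / [4, 8] / [9];  Q = [1, 3] / [2, 5] / [4]
  Insert 1 (step 6): P = [1, 5] / [3, 8] / [4] / [9];  Q = [1, 3] / [2, 5] / [4] / [6]
  Insert 6 (step 7): P = [1, 5, 6] / [3, 8] / [4] / [9];  Q = [1, 3, 7] / [2, 5] / [4] / [6]
  Insert 7 (step 8): P = [1, 5, 6, 7] / [3, 8] / [4] / [9];  Q = [1, 3, 7, 8] / [2, 5] / [4] / [6]
  Insert 2 (step 9): P = [1, 2, 6, 7] / [3, 5] / [4, 8] / [9];  Q = [1, 3, 7, 8] / [2, 5] / [4, 9] / [6]
Final shape: (4, 2, 2, 1).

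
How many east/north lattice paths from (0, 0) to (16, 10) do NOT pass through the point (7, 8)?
Number of paths = 4957810

Total paths from (0, 0) to (16, 10): C(26, 16) = 5311735. Paths through (7, 8): (paths (0, 0) → (7, 8)) × (paths (7, 8) → (16, 10)) = C(15, 7) · C(11, 9) = 6435 · 55 = 353925. Avoidance count = 5311735 − 353925 = 4957810.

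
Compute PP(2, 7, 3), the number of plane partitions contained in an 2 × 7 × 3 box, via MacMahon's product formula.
PP(2, 7, 3) = 4950

Evaluate the triple product over i = 1..2, j = 1..7, k = 1..3. The factors are (2/1) · (3/2) · (4/3) · (3/2) · (4/3) · (5/4) · (4/3) · (5/4) · … (42 factors total). The numerators and denominators telescope so the product is an integer; carrying out the multiplication exactly gives PP(2, 7, 3) = 4950.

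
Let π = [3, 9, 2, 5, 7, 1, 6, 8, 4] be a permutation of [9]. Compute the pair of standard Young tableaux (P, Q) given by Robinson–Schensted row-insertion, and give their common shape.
P = [1, 4, 6, 8] / [2, 5] / [3, 7] / [9];  Q = [1, 2, 5, 8] / [3, 4] / [6, 7] / [9];  common shape = (4, 2, 2, 1)

Row-insert the values π_1, π_2, … into P one at a time, bumping the leftmost entry strictly greater than the inserted value down to the next row. The recording tableau Q records, in position (i, j), the step at which that cell was added to P.
  Insert 3 (step 1): P = [3];  Q = [1]
  Insert 9 (step 2): P = [3, 9];  Q = [1, 2]
  Insert 2 (step 3): P = [2, 9] / [3];  Q = [1, 2] / [3]
  Insert 5 (step 4): P = [2, 5] / [3, 9];  Q = [1, 2] / [3, 4]
  Insert 7 (step 5): P = [2, 5, 7] / [3, 9];  Q = [1, 2, 5] / [3, 4]
  Insert 1 (step 6): P = [1, 5, 7] / [2, 9] / [3];  Q = [1, 2, 5] / [3, 4] / [6]
  Insert 6 (step 7): P = [1, 5, 6] / [2, 7] / [3, 9];  Q = [1, 2, 5] / [3, 4] / [6, 7]
  Insert 8 (step 8): P = [1, 5, 6, 8] / [2, 7] / [3, 9];  Q = [1, 2, 5, 8] / [3, 4] / [6, 7]
  Insert 4 (step 9): P = [1, 4, 6, 8] / [2, 5] / [3, 7] / [9];  Q = [1, 2, 5, 8] / [3, 4] / [6, 7] / [9]
Final shape: (4, 2, 2, 1).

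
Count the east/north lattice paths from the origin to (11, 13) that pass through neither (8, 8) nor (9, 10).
Number of paths = 1237744

Inclusion–exclusion. Total paths: C(24, 11) = 2496144. Through P₁: C(16, 8)·C(8, 3) = 720720. Through P₂: C(19, 9)·C(5, 2) = 923780. Since P₁ is strictly southwest of P₂, a monotone path through both must visit P₁ then P₂; paths through both = C(16, 8)·C(3, 1)·C(5, 2) = 386100. Avoid both = 2496144 − 720720 − 923780 + 386100 = 1237744.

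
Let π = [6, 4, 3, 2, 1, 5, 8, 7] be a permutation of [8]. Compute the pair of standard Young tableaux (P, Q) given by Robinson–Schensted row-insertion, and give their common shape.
P = [1, 5, 7] / [2, 8] / [3] / [4] / [6];  Q = [1, 6, 7] / [2, 8] / [3] / [4] / [5];  common shape = (3, 2, 1, 1, 1)

Row-insert the values π_1, π_2, … into P one at a time, bumping the leftmost entry strictly greater than the inserted value down to the next row. The recording tableau Q records, in position (i, j), the step at which that cell was added to P.
  Insert 6 (step 1): P = [6];  Q = [1]
  Insert 4 (step 2): P = [4] / [6];  Q = [1] / [2]
  Insert 3 (step 3): P = [3] / [4] / [6];  Q = [1] / [2] / [3]
  Insert 2 (step 4): P = [2] / [3] / [4] / [6];  Q = [1] / [2] / [3] / [4]
  Insert 1 (step 5): P = [1] / [2] / [3] / [4] / [6];  Q = [1] / [2] / [3] / [4] / [5]
  Insert 5 (step 6): P = [1, 5] / [2] / [3] / [4] / [6];  Q = [1, 6] / [2] / [3] / [4] / [5]
  Insert 8 (step 7): P = [1, 5, 8] / [2] / [3] / [4] / [6];  Q = [1, 6, 7] / [2] / [3] / [4] / [5]
  Insert 7 (step 8): P = [1, 5, 7] / [2, 8] / [3] / [4] / [6];  Q = [1, 6, 7] / [2, 8] / [3] / [4] / [5]
Final shape: (3, 2, 1, 1, 1).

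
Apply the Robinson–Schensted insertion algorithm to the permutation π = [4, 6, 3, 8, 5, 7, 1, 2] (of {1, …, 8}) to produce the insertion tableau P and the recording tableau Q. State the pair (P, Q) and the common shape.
P = [1, 2, 7] / [3, 5, 8] / [4, 6];  Q = [1, 2, 4] / [3, 5, 6] / [7, 8];  common shape = (3, 3, 2)

Row-insert the values π_1, π_2, … into P one at a time, bumping the leftmost entry strictly greater than the inserted value down to the next row. The recording tableau Q records, in position (i, j), the step at which that cell was added to P.
  Insert 4 (step 1): P = [4];  Q = [1]
  Insert 6 (step 2): P = [4, 6];  Q = [1, 2]
  Insert 3 (step 3): P = [3, 6] / [4];  Q = [1, 2] / [3]
  Insert 8 (step 4): P = [3, 6, 8] / [4];  Q = [1, 2, 4] / [3]
  Insert 5 (step 5): P = [3, 5, 8] / [4, 6];  Q = [1, 2, 4] / [3, 5]
  Insert 7 (step 6): P = [3, 5, 7] / [4, 6, 8];  Q = [1, 2, 4] / [3, 5, 6]
  Insert 1 (step 7): P = [1, 5, 7] / [3, 6, 8] / [4];  Q = [1, 2, 4] / [3, 5, 6] / [7]
  Insert 2 (step 8): P = [1, 2, 7] / [3, 5, 8] / [4, 6];  Q = [1, 2, 4] / [3, 5, 6] / [7, 8]
Final shape: (3, 3, 2).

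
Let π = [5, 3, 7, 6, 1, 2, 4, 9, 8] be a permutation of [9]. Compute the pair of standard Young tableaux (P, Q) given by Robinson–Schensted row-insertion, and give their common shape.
P = [1, 2, 4, 8] / [3, 6, 9] / [5, 7];  Q = [1, 3, 7, 8] / [2, 4, 9] / [5, 6];  common shape = (4, 3, 2)

Row-insert the values π_1, π_2, … into P one at a time, bumping the leftmost entry strictly greater than the inserted value down to the next row. The recording tableau Q records, in position (i, j), the step at which that cell was added to P.
  Insert 5 (step 1): P = [5];  Q = [1]
  Insert 3 (step 2): P = [3] / [5];  Q = [1] / [2]
  Insert 7 (step 3): P = [3, 7] / [5];  Q = [1, 3] / [2]
  Insert 6 (step 4): P = [3, 6] / [5, 7];  Q = [1, 3] / [2, 4]
  Insert 1 (step 5): P = [1, 6] / [3, 7] / [5];  Q = [1, 3] / [2, 4] / [5]
  Insert 2 (step 6): P = [1, 2] / [3, 6] / [5, 7];  Q = [1, 3] / [2, 4] / [5, 6]
  Insert 4 (step 7): P = [1, 2, 4] / [3, 6] / [5, 7];  Q = [1, 3, 7] / [2, 4] / [5, 6]
  Insert 9 (step 8): P = [1, 2, 4, 9] / [3, 6] / [5, 7];  Q = [1, 3, 7, 8] / [2, 4] / [5, 6]
  Insert 8 (step 9): P = [1, 2, 4, 8] / [3, 6, 9] / [5, 7];  Q = [1, 3, 7, 8] / [2, 4, 9] / [5, 6]
Final shape: (4, 3, 2).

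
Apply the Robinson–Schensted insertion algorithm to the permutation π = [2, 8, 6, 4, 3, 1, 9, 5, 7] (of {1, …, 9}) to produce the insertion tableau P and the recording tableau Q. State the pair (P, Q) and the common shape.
P = [1, 3, 5, 7] / [2, 9] / [4] / [6] / [8];  Q = [1, 2, 7, 9] / [3, 8] / [4] / [5] / [6];  common shape = (4, 2, 1, 1, 1)

Row-insert the values π_1, π_2, … into P one at a time, bumping the leftmost entry strictly greater than the inserted value down to the next row. The recording tableau Q records, in position (i, j), the step at which that cell was added to P.
  Insert 2 (step 1): P = [2];  Q = [1]
  Insert 8 (step 2): P = [2, 8];  Q = [1, 2]
  Insert 6 (step 3): P = [2, 6] / [8];  Q = [1, 2] / [3]
  Insert 4 (step 4): P = [2, 4] / [6] / [8];  Q = [1, 2] / [3] / [4]
  Insert 3 (step 5): P = [2, 3] / [4] / [6] / [8];  Q = [1, 2] / [3] / [4] / [5]
  Insert 1 (step 6): P = [1, 3] / [2] / [4] / [6] / [8];  Q = [1, 2] / [3] / [4] / [5] / [6]
  Insert 9 (step 7): P = [1, 3, 9] / [2] / [4] / [6] / [8];  Q = [1, 2, 7] / [3] / [4] / [5] / [6]
  Insert 5 (step 8): P = [1, 3, 5] / [2, 9] / [4] / [6] / [8];  Q = [1, 2, 7] / [3, 8] / [4] / [5] / [6]
  Insert 7 (step 9): P = [1, 3, 5, 7] / [2, 9] / [4] / [6] / [8];  Q = [1, 2, 7, 9] / [3, 8] / [4] / [5] / [6]
Final shape: (4, 2, 1, 1, 1).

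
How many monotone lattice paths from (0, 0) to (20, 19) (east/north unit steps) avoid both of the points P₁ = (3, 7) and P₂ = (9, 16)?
Number of paths = 62170727710

Inclusion–exclusion. Total paths: C(39, 20) = 68923264410. Through P₁: C(10, 3)·C(29, 17) = 6227512200. Through P₂: C(25, 9)·C(14, 11) = 743642900. Since P₁ is strictly southwest of P₂, a monotone path through both must visit P₁ then P₂; paths through both = C(10, 3)·C(15, 6)·C(14, 11) = 218618400. Avoid both = 68923264410 − 6227512200 − 743642900 + 218618400 = 62170727710.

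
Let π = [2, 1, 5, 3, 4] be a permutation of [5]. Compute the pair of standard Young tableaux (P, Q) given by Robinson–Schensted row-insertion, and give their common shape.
P = [1, 3, 4] / [2, 5];  Q = [1, 3, 5] / [2, 4];  common shape = (3, 2)

Row-insert the values π_1, π_2, … into P one at a time, bumping the leftmost entry strictly greater than the inserted value down to the next row. The recording tableau Q records, in position (i, j), the step at which that cell was added to P.
  Insert 2 (step 1): P = [2];  Q = [1]
  Insert 1 (step 2): P = [1] / [2];  Q = [1] / [2]
  Insert 5 (step 3): P = [1, 5] / [2];  Q = [1, 3] / [2]
  Insert 3 (step 4): P = [1, 3] / [2, 5];  Q = [1, 3] / [2, 4]
  Insert 4 (step 5): P = [1, 3, 4] / [2, 5];  Q = [1, 3, 5] / [2, 4]
Final shape: (3, 2).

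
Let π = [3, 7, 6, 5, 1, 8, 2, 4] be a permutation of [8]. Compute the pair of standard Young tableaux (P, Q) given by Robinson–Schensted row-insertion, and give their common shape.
P = [1, 2, 4] / [3, 5, 8] / [6] / [7];  Q = [1, 2, 6] / [3, 7, 8] / [4] / [5];  common shape = (3, 3, 1, 1)

Row-insert the values π_1, π_2, … into P one at a time, bumping the leftmost entry strictly greater than the inserted value down to the next row. The recording tableau Q records, in position (i, j), the step at which that cell was added to P.
  Insert 3 (step 1): P = [3];  Q = [1]
  Insert 7 (step 2): P = [3, 7];  Q = [1, 2]
  Insert 6 (step 3): P = [3, 6] / [7];  Q = [1, 2] / [3]
  Insert 5 (step 4): P = [3, 5] / [6] / [7];  Q = [1, 2] / [3] / [4]
  Insert 1 (step 5): P = [1, 5] / [3] / [6] / [7];  Q = [1, 2] / [3] / [4] / [5]
  Insert 8 (step 6): P = [1, 5, 8] / [3] / [6] / [7];  Q = [1, 2, 6] / [3] / [4] / [5]
  Insert 2 (step 7): P = [1, 2, 8] / [3, 5] / [6] / [7];  Q = [1, 2, 6] / [3, 7] / [4] / [5]
  Insert 4 (step 8): P = [1, 2, 4] / [3, 5, 8] / [6] / [7];  Q = [1, 2, 6] / [3, 7, 8] / [4] / [5]
Final shape: (3, 3, 1, 1).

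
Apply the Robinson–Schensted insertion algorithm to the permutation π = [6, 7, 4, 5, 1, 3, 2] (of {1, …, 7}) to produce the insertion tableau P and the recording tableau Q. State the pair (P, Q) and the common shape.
P = [1, 2] / [3, 5] / [4, 7] / [6];  Q = [1, 2] / [3, 4] / [5, 6] / [7];  common shape = (2, 2, 2, 1)

Row-insert the values π_1, π_2, … into P one at a time, bumping the leftmost entry strictly greater than the inserted value down to the next row. The recording tableau Q records, in position (i, j), the step at which that cell was added to P.
  Insert 6 (step 1): P = [6];  Q = [1]
  Insert 7 (step 2): P = [6, 7];  Q = [1, 2]
  Insert 4 (step 3): P = [4, 7] / [6];  Q = [1, 2] / [3]
  Insert 5 (step 4): P = [4, 5] / [6, 7];  Q = [1, 2] / [3, 4]
  Insert 1 (step 5): P = [1, 5] / [4, 7] / [6];  Q = [1, 2] / [3, 4] / [5]
  Insert 3 (step 6): P = [1, 3] / [4, 5] / [6, 7];  Q = [1, 2] / [3, 4] / [5, 6]
  Insert 2 (step 7): P = [1, 2] / [3, 5] / [4, 7] / [6];  Q = [1, 2] / [3, 4] / [5, 6] / [7]
Final shape: (2, 2, 2, 1).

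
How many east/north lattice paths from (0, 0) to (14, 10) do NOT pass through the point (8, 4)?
Number of paths = 1503876

Total paths from (0, 0) to (14, 10): C(24, 14) = 1961256. Paths through (8, 4): (paths (0, 0) → (8, 4)) × (paths (8, 4) → (14, 10)) = C(12, 8) · C(12, 6) = 495 · 924 = 457380. Avoidance count = 1961256 − 457380 = 1503876.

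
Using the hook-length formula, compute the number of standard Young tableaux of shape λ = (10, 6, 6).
# SYT of shape (10, 6, 6) = 19399380

Hook-length formula: f^λ = n! / Π hook(c), product over all cells c of the Young diagram. For λ = (10, 6, 6), n = 22 boxes. Hook lengths by row (left-to-right, top-to-bottom): [12, 11, 10, 9, 8, 7, 4, 3, 2, 1]; [7, 6, 5, 4, 3, 2]; [6, 5, 4, 3, 2, 1]. Product of hooks = 57940033536000. So f^λ = 22! / 57940033536000 = 1124000727777607680000 / 57940033536000 = 19399380.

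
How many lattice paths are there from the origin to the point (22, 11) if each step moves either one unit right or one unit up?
Number of paths = 193536720

A monotone lattice path from (0, 0) to (22, 11) consists of 22 east steps and 11 north steps in some order, so it is determined by which 22 of the 33 steps are east. The count is C(33, 22) = 193536720.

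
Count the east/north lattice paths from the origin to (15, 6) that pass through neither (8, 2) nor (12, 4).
Number of paths = 27964

Inclusion–exclusion. Total paths: C(21, 15) = 54264. Through P₁: C(10, 8)·C(11, 7) = 14850. Through P₂: C(16, 12)·C(5, 3) = 18200. Since P₁ is strictly southwest of P₂, a monotone path through both must visit P₁ then P₂; paths through both = C(10, 8)·C(6, 4)·C(5, 3) = 6750. Avoid both = 54264 − 14850 − 18200 + 6750 = 27964.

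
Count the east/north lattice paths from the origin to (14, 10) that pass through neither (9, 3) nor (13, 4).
Number of paths = 1778056

Inclusion–exclusion. Total paths: C(24, 14) = 1961256. Through P₁: C(12, 9)·C(12, 5) = 174240. Through P₂: C(17, 13)·C(7, 1) = 16660. Since P₁ is strictly southwest of P₂, a monotone path through both must visit P₁ then P₂; paths through both = C(12, 9)·C(5, 4)·C(7, 1) = 7700. Avoid both = 1961256 − 174240 − 16660 + 7700 = 1778056.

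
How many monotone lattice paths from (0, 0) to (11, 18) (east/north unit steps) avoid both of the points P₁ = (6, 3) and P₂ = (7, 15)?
Number of paths = 27364134

Inclusion–exclusion. Total paths: C(29, 11) = 34597290. Through P₁: C(9, 6)·C(20, 5) = 1302336. Through P₂: C(22, 7)·C(7, 4) = 5969040. Since P₁ is strictly southwest of P₂, a monotone path through both must visit P₁ then P₂; paths through both = C(9, 6)·C(13, 1)·C(7, 4) = 38220. Avoid both = 34597290 − 1302336 − 5969040 + 38220 = 27364134.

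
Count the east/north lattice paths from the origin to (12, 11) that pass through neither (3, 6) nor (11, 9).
Number of paths = 721610

Inclusion–exclusion. Total paths: C(23, 12) = 1352078. Through P₁: C(9, 3)·C(14, 9) = 168168. Through P₂: C(20, 11)·C(3, 1) = 503880. Since P₁ is strictly southwest of P₂, a monotone path through both must visit P₁ then P₂; paths through both = C(9, 3)·C(11, 8)·C(3, 1) = 41580. Avoid both = 1352078 − 168168 − 503880 + 41580 = 721610.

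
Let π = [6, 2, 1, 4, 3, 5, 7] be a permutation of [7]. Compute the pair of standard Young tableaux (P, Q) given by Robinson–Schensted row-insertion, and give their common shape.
P = [1, 3, 5, 7] / [2, 4] / [6];  Q = [1, 4, 6, 7] / [2, 5] / [3];  common shape = (4, 2, 1)

Row-insert the values π_1, π_2, … into P one at a time, bumping the leftmost entry strictly greater than the inserted value down to the next row. The recording tableau Q records, in position (i, j), the step at which that cell was added to P.
  Insert 6 (step 1): P = [6];  Q = [1]
  Insert 2 (step 2): P = [2] / [6];  Q = [1] / [2]
  Insert 1 (step 3): P = [1] / [2] / [6];  Q = [1] / [2] / [3]
  Insert 4 (step 4): P = [1, 4] / [2] / [6];  Q = [1, 4] / [2] / [3]
  Insert 3 (step 5): P = [1, 3] / [2, 4] / [6];  Q = [1, 4] / [2, 5] / [3]
  Insert 5 (step 6): P = [1, 3, 5] / [2, 4] / [6];  Q = [1, 4, 6] / [2, 5] / [3]
  Insert 7 (step 7): P = [1, 3, 5, 7] / [2, 4] / [6];  Q = [1, 4, 6, 7] / [2, 5] / [3]
Final shape: (4, 2, 1).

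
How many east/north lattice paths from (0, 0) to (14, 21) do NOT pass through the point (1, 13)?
Number of paths = 2317110540

Total paths from (0, 0) to (14, 21): C(35, 14) = 2319959400. Paths through (1, 13): (paths (0, 0) → (1, 13)) × (paths (1, 13) → (14, 21)) = C(14, 1) · C(21, 13) = 14 · 203490 = 2848860. Avoidance count = 2319959400 − 2848860 = 2317110540.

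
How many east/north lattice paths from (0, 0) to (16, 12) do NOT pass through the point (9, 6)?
Number of paths = 21833175

Total paths from (0, 0) to (16, 12): C(28, 16) = 30421755. Paths through (9, 6): (paths (0, 0) → (9, 6)) × (paths (9, 6) → (16, 12)) = C(15, 9) · C(13, 7) = 5005 · 1716 = 8588580. Avoidance count = 30421755 − 8588580 = 21833175.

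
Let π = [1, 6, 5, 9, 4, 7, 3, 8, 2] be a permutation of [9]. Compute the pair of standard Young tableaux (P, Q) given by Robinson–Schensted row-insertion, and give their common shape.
P = [1, 2, 7, 8] / [3, 9] / [4] / [5] / [6];  Q = [1, 2, 4, 8] / [3, 6] / [5] / [7] / [9];  common shape = (4, 2, 1, 1, 1)

Row-insert the values π_1, π_2, … into P one at a time, bumping the leftmost entry strictly greater than the inserted value down to the next row. The recording tableau Q records, in position (i, j), the step at which that cell was added to P.
  Insert 1 (step 1): P = [1];  Q = [1]
  Insert 6 (step 2): P = [1, 6];  Q = [1, 2]
  Insert 5 (step 3): P = [1, 5] / [6];  Q = [1, 2] / [3]
  Insert 9 (step 4): P = [1, 5, 9] / [6];  Q = [1, 2, 4] / [3]
  Insert 4 (step 5): P = [1, 4, 9] / [5] / [6];  Q = [1, 2, 4] / [3] / [5]
  Insert 7 (step 6): P = [1, 4, 7] / [5, 9] / [6];  Q = [1, 2, 4] / [3, 6] / [5]
  Insert 3 (step 7): P = [1, 3, 7] / [4, 9] / [5] / [6];  Q = [1, 2, 4] / [3, 6] / [5] / [7]
  Insert 8 (step 8): P = [1, 3, 7, 8] / [4, 9] / [5] / [6];  Q = [1, 2, 4, 8] / [3, 6] / [5] / [7]
  Insert 2 (step 9): P = [1, 2, 7, 8] / [3, 9] / [4] / [5] / [6];  Q = [1, 2, 4, 8] / [3, 6] / [5] / [7] / [9]
Final shape: (4, 2, 1, 1, 1).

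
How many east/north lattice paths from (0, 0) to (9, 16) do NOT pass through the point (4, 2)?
Number of paths = 1868555

Total paths from (0, 0) to (9, 16): C(25, 9) = 2042975. Paths through (4, 2): (paths (0, 0) → (4, 2)) × (paths (4, 2) → (9, 16)) = C(6, 4) · C(19, 5) = 15 · 11628 = 174420. Avoidance count = 2042975 − 174420 = 1868555.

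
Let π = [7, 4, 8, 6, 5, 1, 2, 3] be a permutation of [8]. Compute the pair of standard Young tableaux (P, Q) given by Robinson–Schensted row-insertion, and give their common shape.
P = [1, 2, 3] / [4, 5] / [6, 8] / [7];  Q = [1, 3, 8] / [2, 4] / [5, 7] / [6];  common shape = (3, 2, 2, 1)

Row-insert the values π_1, π_2, … into P one at a time, bumping the leftmost entry strictly greater than the inserted value down to the next row. The recording tableau Q records, in position (i, j), the step at which that cell was added to P.
  Insert 7 (step 1): P = [7];  Q = [1]
  Insert 4 (step 2): P = [4] / [7];  Q = [1] / [2]
  Insert 8 (step 3): P = [4, 8] / [7];  Q = [1, 3] / [2]
  Insert 6 (step 4): P = [4, 6] / [7, 8];  Q = [1, 3] / [2, 4]
  Insert 5 (step 5): P = [4, 5] / [6, 8] / [7];  Q = [1, 3] / [2, 4] / [5]
  Insert 1 (step 6): P = [1, 5] / [4, 8] / [6] / [7];  Q = [1, 3] / [2, 4] / [5] / [6]
  Insert 2 (step 7): P = [1, 2] / [4, 5] / [6, 8] / [7];  Q = [1, 3] / [2, 4] / [5, 7] / [6]
  Insert 3 (step 8): P = [1, 2, 3] / [4, 5] / [6, 8] / [7];  Q = [1, 3, 8] / [2, 4] / [5, 7] / [6]
Final shape: (3, 2, 2, 1).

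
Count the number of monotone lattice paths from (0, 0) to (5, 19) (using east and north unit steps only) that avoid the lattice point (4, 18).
Number of paths = 27874

Total paths from (0, 0) to (5, 19): C(24, 5) = 42504. Paths through (4, 18): (paths (0, 0) → (4, 18)) × (paths (4, 18) → (5, 19)) = C(22, 4) · C(2, 1) = 7315 · 2 = 14630. Avoidance count = 42504 − 14630 = 27874.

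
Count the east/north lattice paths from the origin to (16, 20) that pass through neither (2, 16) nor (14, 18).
Number of paths = 4478873868

Inclusion–exclusion. Total paths: C(36, 16) = 7307872110. Through P₁: C(18, 2)·C(18, 14) = 468180. Through P₂: C(32, 14)·C(4, 2) = 2828613600. Since P₁ is strictly southwest of P₂, a monotone path through both must visit P₁ then P₂; paths through both = C(18, 2)·C(14, 12)·C(4, 2) = 83538. Avoid both = 7307872110 − 468180 − 2828613600 + 83538 = 4478873868.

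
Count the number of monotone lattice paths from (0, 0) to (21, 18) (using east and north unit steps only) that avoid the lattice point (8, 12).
Number of paths = 58941325950

Total paths from (0, 0) to (21, 18): C(39, 21) = 62359143990. Paths through (8, 12): (paths (0, 0) → (8, 12)) × (paths (8, 12) → (21, 18)) = C(20, 8) · C(19, 13) = 125970 · 27132 = 3417818040. Avoidance count = 62359143990 − 3417818040 = 58941325950.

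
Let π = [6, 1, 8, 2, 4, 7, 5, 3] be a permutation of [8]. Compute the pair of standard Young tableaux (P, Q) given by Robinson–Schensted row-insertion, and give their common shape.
P = [1, 2, 3, 5] / [4, 7] / [6] / [8];  Q = [1, 3, 5, 6] / [2, 4] / [7] / [8];  common shape = (4, 2, 1, 1)

Row-insert the values π_1, π_2, … into P one at a time, bumping the leftmost entry strictly greater than the inserted value down to the next row. The recording tableau Q records, in position (i, j), the step at which that cell was added to P.
  Insert 6 (step 1): P = [6];  Q = [1]
  Insert 1 (step 2): P = [1] / [6];  Q = [1] / [2]
  Insert 8 (step 3): P = [1, 8] / [6];  Q = [1, 3] / [2]
  Insert 2 (step 4): P = [1, 2] / [6, 8];  Q = [1, 3] / [2, 4]
  Insert 4 (step 5): P = [1, 2, 4] / [6, 8];  Q = [1, 3, 5] / [2, 4]
  Insert 7 (step 6): P = [1, 2, 4, 7] / [6, 8];  Q = [1, 3, 5, 6] / [2, 4]
  Insert 5 (step 7): P = [1, 2, 4, 5] / [6, 7] / [8];  Q = [1, 3, 5, 6] / [2, 4] / [7]
  Insert 3 (step 8): P = [1, 2, 3, 5] / [4, 7] / [6] / [8];  Q = [1, 3, 5, 6] / [2, 4] / [7] / [8]
Final shape: (4, 2, 1, 1).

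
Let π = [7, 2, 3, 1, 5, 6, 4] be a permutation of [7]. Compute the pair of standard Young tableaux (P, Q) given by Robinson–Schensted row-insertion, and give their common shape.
P = [1, 3, 4, 6] / [2, 5] / [7];  Q = [1, 3, 5, 6] / [2, 7] / [4];  common shape = (4, 2, 1)

Row-insert the values π_1, π_2, … into P one at a time, bumping the leftmost entry strictly greater than the inserted value down to the next row. The recording tableau Q records, in position (i, j), the step at which that cell was added to P.
  Insert 7 (step 1): P = [7];  Q = [1]
  Insert 2 (step 2): P = [2] / [7];  Q = [1] / [2]
  Insert 3 (step 3): P = [2, 3] / [7];  Q = [1, 3] / [2]
  Insert 1 (step 4): P = [1, 3] / [2] / [7];  Q = [1, 3] / [2] / [4]
  Insert 5 (step 5): P = [1, 3, 5] / [2] / [7];  Q = [1, 3, 5] / [2] / [4]
  Insert 6 (step 6): P = [1, 3, 5, 6] / [2] / [7];  Q = [1, 3, 5, 6] / [2] / [4]
  Insert 4 (step 7): P = [1, 3, 4, 6] / [2, 5] / [7];  Q = [1, 3, 5, 6] / [2, 7] / [4]
Final shape: (4, 2, 1).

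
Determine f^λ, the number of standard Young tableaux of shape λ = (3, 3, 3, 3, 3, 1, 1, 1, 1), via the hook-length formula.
# SYT of shape (3, 3, 3, 3, 3, 1, 1, 1, 1) = 1058148

Hook-length formula: f^λ = n! / Π hook(c), product over all cells c of the Young diagram. For λ = (3, 3, 3, 3, 3, 1, 1, 1, 1), n = 19 boxes. Hook lengths by row (left-to-right, top-to-bottom): [11, 6, 5]; [10, 5, 4]; [9, 4, 3]; [8, 3, 2]; [7, 2, 1]; [4]; [3]; [2]; [1]. Product of hooks = 114960384000. So f^λ = 19! / 114960384000 = 121645100408832000 / 114960384000 = 1058148.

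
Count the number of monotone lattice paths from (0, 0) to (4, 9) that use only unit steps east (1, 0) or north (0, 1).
Number of paths = 715

A monotone lattice path from (0, 0) to (4, 9) consists of 4 east steps and 9 north steps in some order, so it is determined by which 4 of the 13 steps are east. The count is C(13, 4) = 715.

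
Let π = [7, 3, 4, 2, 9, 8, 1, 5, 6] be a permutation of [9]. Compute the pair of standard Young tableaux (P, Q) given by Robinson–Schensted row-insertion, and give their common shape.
P = [1, 4, 5, 6] / [2, 8] / [3, 9] / [7];  Q = [1, 3, 5, 9] / [2, 6] / [4, 8] / [7];  common shape = (4, 2, 2, 1)

Row-insert the values π_1, π_2, … into P one at a time, bumping the leftmost entry strictly greater than the inserted value down to the next row. The recording tableau Q records, in position (i, j), the step at which that cell was added to P.
  Insert 7 (step 1): P = [7];  Q = [1]
  Insert 3 (step 2): P = [3] / [7];  Q = [1] / [2]
  Insert 4 (step 3): P = [3, 4] / [7];  Q = [1, 3] / [2]
  Insert 2 (step 4): P = [2, 4] / [3] / [7];  Q = [1, 3] / [2] / [4]
  Insert 9 (step 5): P = [2, 4, 9] / [3] / [7];  Q = [1, 3, 5] / [2] / [4]
  Insert 8 (step 6): P = [2, 4, 8] / [3, 9] / [7];  Q = [1, 3, 5] / [2, 6] / [4]
  Insert 1 (step 7): P = [1, 4, 8] / [2, 9] / [3] / [7];  Q = [1, 3, 5] / [2, 6] / [4] / [7]
  Insert 5 (step 8): P = [1, 4, 5] / [2, 8] / [3, 9] / [7];  Q = [1, 3, 5] / [2, 6] / [4, 8] / [7]
  Insert 6 (step 9): P = [1, 4, 5, 6] / [2, 8] / [3, 9] / [7];  Q = [1, 3, 5, 9] / [2, 6] / [4, 8] / [7]
Final shape: (4, 2, 2, 1).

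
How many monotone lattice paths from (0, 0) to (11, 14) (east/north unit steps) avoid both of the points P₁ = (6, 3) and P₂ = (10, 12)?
Number of paths = 2330730

Inclusion–exclusion. Total paths: C(25, 11) = 4457400. Through P₁: C(9, 6)·C(16, 5) = 366912. Through P₂: C(22, 10)·C(3, 1) = 1939938. Since P₁ is strictly southwest of P₂, a monotone path through both must visit P₁ then P₂; paths through both = C(9, 6)·C(13, 4)·C(3, 1) = 180180. Avoid both = 4457400 − 366912 − 1939938 + 180180 = 2330730.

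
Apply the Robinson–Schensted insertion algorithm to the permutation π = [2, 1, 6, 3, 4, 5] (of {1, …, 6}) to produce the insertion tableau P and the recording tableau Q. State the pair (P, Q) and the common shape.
P = [1, 3, 4, 5] / [2, 6];  Q = [1, 3, 5, 6] / [2, 4];  common shape = (4, 2)

Row-insert the values π_1, π_2, … into P one at a time, bumping the leftmost entry strictly greater than the inserted value down to the next row. The recording tableau Q records, in position (i, j), the step at which that cell was added to P.
  Insert 2 (step 1): P = [2];  Q = [1]
  Insert 1 (step 2): P = [1] / [2];  Q = [1] / [2]
  Insert 6 (step 3): P = [1, 6] / [2];  Q = [1, 3] / [2]
  Insert 3 (step 4): P = [1, 3] / [2, 6];  Q = [1, 3] / [2, 4]
  Insert 4 (step 5): P = [1, 3, 4] / [2, 6];  Q = [1, 3, 5] / [2, 4]
  Insert 5 (step 6): P = [1, 3, 4, 5] / [2, 6];  Q = [1, 3, 5, 6] / [2, 4]
Final shape: (4, 2).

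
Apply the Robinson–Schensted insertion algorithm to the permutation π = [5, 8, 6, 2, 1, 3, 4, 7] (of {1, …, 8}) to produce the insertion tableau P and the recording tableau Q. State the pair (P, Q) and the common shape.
P = [1, 3, 4, 7] / [2, 6] / [5] / [8];  Q = [1, 2, 7, 8] / [3, 6] / [4] / [5];  common shape = (4, 2, 1, 1)

Row-insert the values π_1, π_2, … into P one at a time, bumping the leftmost entry strictly greater than the inserted value down to the next row. The recording tableau Q records, in position (i, j), the step at which that cell was added to P.
  Insert 5 (step 1): P = [5];  Q = [1]
  Insert 8 (step 2): P = [5, 8];  Q = [1, 2]
  Insert 6 (step 3): P = [5, 6] / [8];  Q = [1, 2] / [3]
  Insert 2 (step 4): P = [2, 6] / [5] / [8];  Q = [1, 2] / [3] / [4]
  Insert 1 (step 5): P = [1, 6] / [2] / [5] / [8];  Q = [1, 2] / [3] / [4] / [5]
  Insert 3 (step 6): P = [1, 3] / [2, 6] / [5] / [8];  Q = [1, 2] / [3, 6] / [4] / [5]
  Insert 4 (step 7): P = [1, 3, 4] / [2, 6] / [5] / [8];  Q = [1, 2, 7] / [3, 6] / [4] / [5]
  Insert 7 (step 8): P = [1, 3, 4, 7] / [2, 6] / [5] / [8];  Q = [1, 2, 7, 8] / [3, 6] / [4] / [5]
Final shape: (4, 2, 1, 1).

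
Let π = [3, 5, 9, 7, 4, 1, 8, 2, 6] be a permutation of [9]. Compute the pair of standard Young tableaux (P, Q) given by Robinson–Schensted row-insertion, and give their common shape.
P = [1, 2, 6, 8] / [3, 4, 7] / [5] / [9];  Q = [1, 2, 3, 7] / [4, 8, 9] / [5] / [6];  common shape = (4, 3, 1, 1)

Row-insert the values π_1, π_2, … into P one at a time, bumping the leftmost entry strictly greater than the inserted value down to the next row. The recording tableau Q records, in position (i, j), the step at which that cell was added to P.
  Insert 3 (step 1): P = [3];  Q = [1]
  Insert 5 (step 2): P = [3, 5];  Q = [1, 2]
  Insert 9 (step 3): P = [3, 5, 9];  Q = [1, 2, 3]
  Insert 7 (step 4): P = [3, 5, 7] / [9];  Q = [1, 2, 3] / [4]
  Insert 4 (step 5): P = [3, 4, 7] / [5] / [9];  Q = [1, 2, 3] / [4] / [5]
  Insert 1 (step 6): P = [1, 4, 7] / [3] / [5] / [9];  Q = [1, 2, 3] / [4] / [5] / [6]
  Insert 8 (step 7): P = [1, 4, 7, 8] / [3] / [5] / [9];  Q = [1, 2, 3, 7] / [4] / [5] / [6]
  Insert 2 (step 8): P = [1, 2, 7, 8] / [3, 4] / [5] / [9];  Q = [1, 2, 3, 7] / [4, 8] / [5] / [6]
  Insert 6 (step 9): P = [1, 2, 6, 8] / [3, 4, 7] / [5] / [9];  Q = [1, 2, 3, 7] / [4, 8, 9] / [5] / [6]
Final shape: (4, 3, 1, 1).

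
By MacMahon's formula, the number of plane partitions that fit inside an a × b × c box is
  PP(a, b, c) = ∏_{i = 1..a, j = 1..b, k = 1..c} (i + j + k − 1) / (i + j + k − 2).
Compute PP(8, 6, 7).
PP(8, 6, 7) = 19702998159210080

Evaluate the triple product over i = 1..8, j = 1..6, k = 1..7. The factors are (2/1) · (3/2) · (4/3) · (5/4) · (6/5) · (7/6) · (8/7) · (3/2) · … (336 factors total). The numerators and denominators telescope so the product is an integer; carrying out the multiplication exactly gives PP(8, 6, 7) = 19702998159210080.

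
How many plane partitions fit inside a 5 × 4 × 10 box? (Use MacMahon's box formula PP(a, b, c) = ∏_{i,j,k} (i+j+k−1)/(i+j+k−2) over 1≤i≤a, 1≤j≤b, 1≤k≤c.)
PP(5, 4, 10) = 98561919456

Evaluate the triple product over i = 1..5, j = 1..4, k = 1..10. The factors are (2/1) · (3/2) · (4/3) · (5/4) · (6/5) · (7/6) · (8/7) · (9/8) · … (200 factors total). The numerators and denominators telescope so the product is an integer; carrying out the multiplication exactly gives PP(5, 4, 10) = 98561919456.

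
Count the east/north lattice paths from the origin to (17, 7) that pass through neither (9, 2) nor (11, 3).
Number of paths = 233529

Inclusion–exclusion. Total paths: C(24, 17) = 346104. Through P₁: C(11, 9)·C(13, 8) = 70785. Through P₂: C(14, 11)·C(10, 6) = 76440. Since P₁ is strictly southwest of P₂, a monotone path through both must visit P₁ then P₂; paths through both = C(11, 9)·C(3, 2)·C(10, 6) = 34650. Avoid both = 346104 − 70785 − 76440 + 34650 = 233529.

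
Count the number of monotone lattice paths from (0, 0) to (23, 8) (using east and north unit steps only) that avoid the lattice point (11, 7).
Number of paths = 7475013

Total paths from (0, 0) to (23, 8): C(31, 23) = 7888725. Paths through (11, 7): (paths (0, 0) → (11, 7)) × (paths (11, 7) → (23, 8)) = C(18, 11) · C(13, 12) = 31824 · 13 = 413712. Avoidance count = 7888725 − 413712 = 7475013.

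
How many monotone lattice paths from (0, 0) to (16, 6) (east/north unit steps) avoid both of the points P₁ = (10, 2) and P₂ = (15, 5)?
Number of paths = 37137

Inclusion–exclusion. Total paths: C(22, 16) = 74613. Through P₁: C(12, 10)·C(10, 6) = 13860. Through P₂: C(20, 15)·C(2, 1) = 31008. Since P₁ is strictly southwest of P₂, a monotone path through both must visit P₁ then P₂; paths through both = C(12, 10)·C(8, 5)·C(2, 1) = 7392. Avoid both = 74613 − 13860 − 31008 + 7392 = 37137.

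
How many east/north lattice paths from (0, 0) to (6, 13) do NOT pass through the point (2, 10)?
Number of paths = 24822

Total paths from (0, 0) to (6, 13): C(19, 6) = 27132. Paths through (2, 10): (paths (0, 0) → (2, 10)) × (paths (2, 10) → (6, 13)) = C(12, 2) · C(7, 4) = 66 · 35 = 2310. Avoidance count = 27132 − 2310 = 24822.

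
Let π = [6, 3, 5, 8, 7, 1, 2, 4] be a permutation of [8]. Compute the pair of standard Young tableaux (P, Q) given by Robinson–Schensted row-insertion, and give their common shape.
P = [1, 2, 4] / [3, 5, 7] / [6, 8];  Q = [1, 3, 4] / [2, 5, 8] / [6, 7];  common shape = (3, 3, 2)

Row-insert the values π_1, π_2, … into P one at a time, bumping the leftmost entry strictly greater than the inserted value down to the next row. The recording tableau Q records, in position (i, j), the step at which that cell was added to P.
  Insert 6 (step 1): P = [6];  Q = [1]
  Insert 3 (step 2): P = [3] / [6];  Q = [1] / [2]
  Insert 5 (step 3): P = [3, 5] / [6];  Q = [1, 3] / [2]
  Insert 8 (step 4): P = [3, 5, 8] / [6];  Q = [1, 3, 4] / [2]
  Insert 7 (step 5): P = [3, 5, 7] / [6, 8];  Q = [1, 3, 4] / [2, 5]
  Insert 1 (step 6): P = [1, 5, 7] / [3, 8] / [6];  Q = [1, 3, 4] / [2, 5] / [6]
  Insert 2 (step 7): P = [1, 2, 7] / [3, 5] / [6, 8];  Q = [1, 3, 4] / [2, 5] / [6, 7]
  Insert 4 (step 8): P = [1, 2, 4] / [3, 5, 7] / [6, 8];  Q = [1, 3, 4] / [2, 5, 8] / [6, 7]
Final shape: (3, 3, 2).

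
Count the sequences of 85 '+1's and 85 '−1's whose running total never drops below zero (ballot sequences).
C_85 = 1063353702922273835973036658043476458723103404520

These ballot sequences are counted by the Catalan number C_n = (1/(n + 1)) · C(2n, n). For n = 85: C_85 = (1/86) · C(170, 85) = 91448418451315549893681152591738975450186892788720/86 = 1063353702922273835973036658043476458723103404520.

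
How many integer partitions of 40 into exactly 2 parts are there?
p(40, 2 parts) = 20

Partitions of n into exactly k parts are in bijection with partitions of n − k into at most k parts (subtract 1 from each part). So p(40, exactly 2) = p(38, parts ≤ 2). Computing via the recurrence p(m, j) = p(m, j−1) + p(m−j, j) gives 20.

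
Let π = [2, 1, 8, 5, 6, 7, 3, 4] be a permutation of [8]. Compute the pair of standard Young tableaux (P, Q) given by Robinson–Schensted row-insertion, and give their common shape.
P = [1, 3, 4, 7] / [2, 5, 6] / [8];  Q = [1, 3, 5, 6] / [2, 4, 8] / [7];  common shape = (4, 3, 1)

Row-insert the values π_1, π_2, … into P one at a time, bumping the leftmost entry strictly greater than the inserted value down to the next row. The recording tableau Q records, in position (i, j), the step at which that cell was added to P.
  Insert 2 (step 1): P = [2];  Q = [1]
  Insert 1 (step 2): P = [1] / [2];  Q = [1] / [2]
  Insert 8 (step 3): P = [1, 8] / [2];  Q = [1, 3] / [2]
  Insert 5 (step 4): P = [1, 5] / [2, 8];  Q = [1, 3] / [2, 4]
  Insert 6 (step 5): P = [1, 5, 6] / [2, 8];  Q = [1, 3, 5] / [2, 4]
  Insert 7 (step 6): P = [1, 5, 6, 7] / [2, 8];  Q = [1, 3, 5, 6] / [2, 4]
  Insert 3 (step 7): P = [1, 3, 6, 7] / [2, 5] / [8];  Q = [1, 3, 5, 6] / [2, 4] / [7]
  Insert 4 (step 8): P = [1, 3, 4, 7] / [2, 5, 6] / [8];  Q = [1, 3, 5, 6] / [2, 4, 8] / [7]
Final shape: (4, 3, 1).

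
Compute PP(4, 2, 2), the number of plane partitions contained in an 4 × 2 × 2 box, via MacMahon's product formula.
PP(4, 2, 2) = 105

Evaluate the triple product over i = 1..4, j = 1..2, k = 1..2. The factors are (2/1) · (3/2) · (3/2) · (4/3) · (3/2) · (4/3) · (4/3) · (5/4) · … (16 factors total). The numerators and denominators telescope so the product is an integer; carrying out the multiplication exactly gives PP(4, 2, 2) = 105.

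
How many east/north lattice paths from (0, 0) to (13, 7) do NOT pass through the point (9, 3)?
Number of paths = 62120

Total paths from (0, 0) to (13, 7): C(20, 13) = 77520. Paths through (9, 3): (paths (0, 0) → (9, 3)) × (paths (9, 3) → (13, 7)) = C(12, 9) · C(8, 4) = 220 · 70 = 15400. Avoidance count = 77520 − 15400 = 62120.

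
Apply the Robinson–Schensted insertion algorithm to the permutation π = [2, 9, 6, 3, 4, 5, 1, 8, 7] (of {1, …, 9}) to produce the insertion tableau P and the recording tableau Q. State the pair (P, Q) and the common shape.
P = [1, 3, 4, 5, 7] / [2, 8] / [6] / [9];  Q = [1, 2, 5, 6, 8] / [3, 9] / [4] / [7];  common shape = (5, 2, 1, 1)

Row-insert the values π_1, π_2, … into P one at a time, bumping the leftmost entry strictly greater than the inserted value down to the next row. The recording tableau Q records, in position (i, j), the step at which that cell was added to P.
  Insert 2 (step 1): P = [2];  Q = [1]
  Insert 9 (step 2): P = [2, 9];  Q = [1, 2]
  Insert 6 (step 3): P = [2, 6] / [9];  Q = [1, 2] / [3]
  Insert 3 (step 4): P = [2, 3] / [6] / [9];  Q = [1, 2] / [3] / [4]
  Insert 4 (step 5): P = [2, 3, 4] / [6] / [9];  Q = [1, 2, 5] / [3] / [4]
  Insert 5 (step 6): P = [2, 3, 4, 5] / [6] / [9];  Q = [1, 2, 5, 6] / [3] / [4]
  Insert 1 (step 7): P = [1, 3, 4, 5] / [2] / [6] / [9];  Q = [1, 2, 5, 6] / [3] / [4] / [7]
  Insert 8 (step 8): P = [1, 3, 4, 5, 8] / [2] / [6] / [9];  Q = [1, 2, 5, 6, 8] / [3] / [4] / [7]
  Insert 7 (step 9): P = [1, 3, 4, 5, 7] / [2, 8] / [6] / [9];  Q = [1, 2, 5, 6, 8] / [3, 9] / [4] / [7]
Final shape: (5, 2, 1, 1).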